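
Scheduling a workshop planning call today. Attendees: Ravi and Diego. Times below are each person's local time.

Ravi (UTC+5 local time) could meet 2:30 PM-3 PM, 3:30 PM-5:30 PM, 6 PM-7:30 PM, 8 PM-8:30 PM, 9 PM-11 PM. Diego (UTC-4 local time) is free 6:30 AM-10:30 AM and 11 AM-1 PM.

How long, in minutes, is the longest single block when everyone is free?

Ravi in UTC: 09:30-10:00, 10:30-12:30, 13:00-14:30, 15:00-15:30, 16:00-18:00 (subtract 5h to convert from UTC+5).
Diego in UTC: 10:30-14:30, 15:00-17:00 (add 4h to convert from UTC-4).
Ravi ∩ Diego: 10:30-12:30, 13:00-14:30, 15:00-15:30, 16:00-17:00.
The longest is 10:30-12:30 at 120 minutes.

120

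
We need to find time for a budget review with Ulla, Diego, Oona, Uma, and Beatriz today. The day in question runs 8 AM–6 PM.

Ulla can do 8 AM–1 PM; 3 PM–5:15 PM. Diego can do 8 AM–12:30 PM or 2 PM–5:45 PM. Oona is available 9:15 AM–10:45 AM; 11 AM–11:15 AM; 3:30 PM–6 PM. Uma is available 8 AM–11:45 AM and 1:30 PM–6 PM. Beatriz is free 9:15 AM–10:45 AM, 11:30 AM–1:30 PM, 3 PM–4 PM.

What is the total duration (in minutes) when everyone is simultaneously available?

120

Ulla ∩ Diego: 08:00-12:30, 15:00-17:15.
Ulla ∩ Diego ∩ Oona: 09:15-10:45, 11:00-11:15, 15:30-17:15.
Ulla ∩ Diego ∩ Oona ∩ Uma: 09:15-10:45, 11:00-11:15, 15:30-17:15.
Ulla ∩ Diego ∩ Oona ∩ Uma ∩ Beatriz: 09:15-10:45, 15:30-16:00.
Summing the common windows: 90 + 30 = 120 minutes.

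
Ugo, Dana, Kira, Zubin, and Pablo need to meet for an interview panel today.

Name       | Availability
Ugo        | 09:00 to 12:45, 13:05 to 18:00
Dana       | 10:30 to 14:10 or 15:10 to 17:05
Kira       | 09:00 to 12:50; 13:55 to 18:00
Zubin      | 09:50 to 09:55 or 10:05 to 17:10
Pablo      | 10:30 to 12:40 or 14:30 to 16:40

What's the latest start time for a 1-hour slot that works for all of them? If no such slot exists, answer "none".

Ugo ∩ Dana: 10:30-12:45, 13:05-14:10, 15:10-17:05.
Ugo ∩ Dana ∩ Kira: 10:30-12:45, 13:55-14:10, 15:10-17:05.
Ugo ∩ Dana ∩ Kira ∩ Zubin: 10:30-12:45, 13:55-14:10, 15:10-17:05.
Ugo ∩ Dana ∩ Kira ∩ Zubin ∩ Pablo: 10:30-12:40, 15:10-16:40.
The last common window of at least 60 minutes is 15:10-16:40; a 60-minute meeting can start as late as 15:40 and still end by 16:40.

15:40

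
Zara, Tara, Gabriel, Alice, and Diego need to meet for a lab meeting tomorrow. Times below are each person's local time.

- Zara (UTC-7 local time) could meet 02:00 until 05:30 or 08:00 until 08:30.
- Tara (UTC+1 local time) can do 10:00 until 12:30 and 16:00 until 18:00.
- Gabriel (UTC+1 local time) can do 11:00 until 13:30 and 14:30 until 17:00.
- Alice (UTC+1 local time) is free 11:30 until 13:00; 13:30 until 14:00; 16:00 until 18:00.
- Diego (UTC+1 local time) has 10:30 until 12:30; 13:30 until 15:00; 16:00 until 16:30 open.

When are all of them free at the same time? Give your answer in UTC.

Zara in UTC: 09:00-12:30, 15:00-15:30 (add 7h to convert from UTC-7).
Tara in UTC: 09:00-11:30, 15:00-17:00 (subtract 1h to convert from UTC+1).
Gabriel in UTC: 10:00-12:30, 13:30-16:00 (subtract 1h to convert from UTC+1).
Alice in UTC: 10:30-12:00, 12:30-13:00, 15:00-17:00 (subtract 1h to convert from UTC+1).
Diego in UTC: 09:30-11:30, 12:30-14:00, 15:00-15:30 (subtract 1h to convert from UTC+1).
Zara ∩ Tara: 09:00-11:30, 15:00-15:30.
Zara ∩ Tara ∩ Gabriel: 10:00-11:30, 15:00-15:30.
Zara ∩ Tara ∩ Gabriel ∩ Alice: 10:30-11:30, 15:00-15:30.
Zara ∩ Tara ∩ Gabriel ∩ Alice ∩ Diego: 10:30-11:30, 15:00-15:30.
So the common availability across everyone is 10:30-11:30, 15:00-15:30.

10:30-11:30, 15:00-15:30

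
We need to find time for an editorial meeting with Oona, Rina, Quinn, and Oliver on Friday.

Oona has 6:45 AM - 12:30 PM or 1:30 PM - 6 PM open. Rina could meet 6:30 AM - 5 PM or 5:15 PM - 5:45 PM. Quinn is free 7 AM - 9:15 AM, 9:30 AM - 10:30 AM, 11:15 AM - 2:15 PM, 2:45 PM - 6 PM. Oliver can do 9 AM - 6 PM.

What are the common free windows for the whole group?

Oona ∩ Rina: 06:45-12:30, 13:30-17:00, 17:15-17:45.
Oona ∩ Rina ∩ Quinn: 07:00-09:15, 09:30-10:30, 11:15-12:30, 13:30-14:15, 14:45-17:00, 17:15-17:45.
Oona ∩ Rina ∩ Quinn ∩ Oliver: 09:00-09:15, 09:30-10:30, 11:15-12:30, 13:30-14:15, 14:45-17:00, 17:15-17:45.

09:00-09:15, 09:30-10:30, 11:15-12:30, 13:30-14:15, 14:45-17:00, 17:15-17:45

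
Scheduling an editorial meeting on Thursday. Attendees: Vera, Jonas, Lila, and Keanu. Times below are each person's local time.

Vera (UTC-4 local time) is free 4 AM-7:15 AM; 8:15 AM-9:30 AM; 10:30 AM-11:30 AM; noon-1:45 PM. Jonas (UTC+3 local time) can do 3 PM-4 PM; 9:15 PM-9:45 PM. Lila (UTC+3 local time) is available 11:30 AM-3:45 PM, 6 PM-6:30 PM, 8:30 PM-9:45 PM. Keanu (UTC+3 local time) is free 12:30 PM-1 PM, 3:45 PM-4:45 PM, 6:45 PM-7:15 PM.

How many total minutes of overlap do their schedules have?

0

Vera in UTC: 08:00-11:15, 12:15-13:30, 14:30-15:30, 16:00-17:45 (add 4h to convert from UTC-4).
Jonas in UTC: 12:00-13:00, 18:15-18:45 (subtract 3h to convert from UTC+3).
Lila in UTC: 08:30-12:45, 15:00-15:30, 17:30-18:45 (subtract 3h to convert from UTC+3).
Keanu in UTC: 09:30-10:00, 12:45-13:45, 15:45-16:15 (subtract 3h to convert from UTC+3).
Vera ∩ Jonas: 12:15-13:00.
Vera ∩ Jonas ∩ Lila: 12:15-12:45.
Vera ∩ Jonas ∩ Lila ∩ Keanu: ∅.
There is no time when everyone is free.
There is no common window, so the total is 0 minutes.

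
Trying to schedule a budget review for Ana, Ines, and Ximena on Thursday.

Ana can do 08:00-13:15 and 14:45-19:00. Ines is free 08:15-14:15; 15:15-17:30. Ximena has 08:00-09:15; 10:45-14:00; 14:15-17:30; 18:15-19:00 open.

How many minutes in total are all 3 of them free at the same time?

345

Ana ∩ Ines: 08:15-13:15, 15:15-17:30.
Ana ∩ Ines ∩ Ximena: 08:15-09:15, 10:45-13:15, 15:15-17:30.
Those are the intersection windows.
Summing the common windows: 60 + 150 + 135 = 345 minutes.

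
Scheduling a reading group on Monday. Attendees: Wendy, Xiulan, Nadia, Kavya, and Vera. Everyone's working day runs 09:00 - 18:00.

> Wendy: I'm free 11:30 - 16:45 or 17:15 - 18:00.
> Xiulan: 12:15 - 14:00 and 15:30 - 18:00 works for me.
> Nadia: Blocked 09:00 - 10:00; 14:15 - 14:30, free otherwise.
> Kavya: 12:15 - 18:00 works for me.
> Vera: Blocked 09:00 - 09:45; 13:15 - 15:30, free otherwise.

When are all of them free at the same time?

12:15-13:15, 15:30-16:45, 17:15-18:00

Wendy free: 11:30-16:45, 17:15-18:00.
Xiulan free: 12:15-14:00, 15:30-18:00.
Nadia free: 10:00-14:15, 14:30-18:00 (invert busy blocks within the working day).
Kavya free: 12:15-18:00.
Vera free: 09:45-13:15, 15:30-18:00 (invert busy blocks within the working day).
Wendy ∩ Xiulan: 12:15-14:00, 15:30-16:45, 17:15-18:00.
Wendy ∩ Xiulan ∩ Nadia: 12:15-14:00, 15:30-16:45, 17:15-18:00.
Wendy ∩ Xiulan ∩ Nadia ∩ Kavya: 12:15-14:00, 15:30-16:45, 17:15-18:00.
Wendy ∩ Xiulan ∩ Nadia ∩ Kavya ∩ Vera: 12:15-13:15, 15:30-16:45, 17:15-18:00.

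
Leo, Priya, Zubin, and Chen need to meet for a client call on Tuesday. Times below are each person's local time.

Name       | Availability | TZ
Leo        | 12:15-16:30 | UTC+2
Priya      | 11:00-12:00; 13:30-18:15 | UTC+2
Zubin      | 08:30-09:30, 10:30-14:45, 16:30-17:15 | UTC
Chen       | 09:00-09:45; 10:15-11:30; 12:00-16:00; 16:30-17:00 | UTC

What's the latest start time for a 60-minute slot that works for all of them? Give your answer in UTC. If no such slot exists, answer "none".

13:30

Leo in UTC: 10:15-14:30 (subtract 2h to convert from UTC+2).
Priya in UTC: 09:00-10:00, 11:30-16:15 (subtract 2h to convert from UTC+2).
Zubin in UTC: 08:30-09:30, 10:30-14:45, 16:30-17:15.
Chen in UTC: 09:00-09:45, 10:15-11:30, 12:00-16:00, 16:30-17:00.
Leo ∩ Priya: 11:30-14:30.
Leo ∩ Priya ∩ Zubin: 11:30-14:30.
Leo ∩ Priya ∩ Zubin ∩ Chen: 12:00-14:30.
Those are the intersection windows.
The last common window of at least 60 minutes is 12:00-14:30; a 60-minute meeting can start as late as 13:30 and still end by 14:30.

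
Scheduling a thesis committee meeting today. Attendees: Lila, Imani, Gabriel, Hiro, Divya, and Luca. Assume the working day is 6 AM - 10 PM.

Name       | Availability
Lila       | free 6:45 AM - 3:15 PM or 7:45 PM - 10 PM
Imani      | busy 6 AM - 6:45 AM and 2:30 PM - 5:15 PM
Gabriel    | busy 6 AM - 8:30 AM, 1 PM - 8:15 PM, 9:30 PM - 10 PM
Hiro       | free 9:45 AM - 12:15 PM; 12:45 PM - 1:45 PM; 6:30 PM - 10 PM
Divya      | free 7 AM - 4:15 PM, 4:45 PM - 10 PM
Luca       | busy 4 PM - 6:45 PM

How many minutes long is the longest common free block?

Lila free: 06:45-15:15, 19:45-22:00.
Imani free: 06:45-14:30, 17:15-22:00 (invert busy blocks within the working day).
Gabriel free: 08:30-13:00, 20:15-21:30 (invert busy blocks within the working day).
Hiro free: 09:45-12:15, 12:45-13:45, 18:30-22:00.
Divya free: 07:00-16:15, 16:45-22:00.
Luca free: 06:00-16:00, 18:45-22:00 (invert busy blocks within the working day).
Lila ∩ Imani: 06:45-14:30, 19:45-22:00.
Lila ∩ Imani ∩ Gabriel: 08:30-13:00, 20:15-21:30.
Lila ∩ Imani ∩ Gabriel ∩ Hiro: 09:45-12:15, 12:45-13:00, 20:15-21:30.
Lila ∩ Imani ∩ Gabriel ∩ Hiro ∩ Divya: 09:45-12:15, 12:45-13:00, 20:15-21:30.
Lila ∩ Imani ∩ Gabriel ∩ Hiro ∩ Divya ∩ Luca: 09:45-12:15, 12:45-13:00, 20:15-21:30.
Those are the intersection windows.
The longest is 09:45-12:15 at 150 minutes.

150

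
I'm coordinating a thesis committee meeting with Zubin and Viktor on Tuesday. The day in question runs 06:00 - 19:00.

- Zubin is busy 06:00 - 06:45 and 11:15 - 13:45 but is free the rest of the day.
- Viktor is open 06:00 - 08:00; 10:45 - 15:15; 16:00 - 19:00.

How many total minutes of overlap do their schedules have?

375

Zubin free: 06:45-11:15, 13:45-19:00 (invert busy blocks within the working day).
Viktor free: 06:00-08:00, 10:45-15:15, 16:00-19:00.
Zubin ∩ Viktor: 06:45-08:00, 10:45-11:15, 13:45-15:15, 16:00-19:00.
Those are the intersection windows.
Summing the common windows: 75 + 30 + 90 + 180 = 375 minutes.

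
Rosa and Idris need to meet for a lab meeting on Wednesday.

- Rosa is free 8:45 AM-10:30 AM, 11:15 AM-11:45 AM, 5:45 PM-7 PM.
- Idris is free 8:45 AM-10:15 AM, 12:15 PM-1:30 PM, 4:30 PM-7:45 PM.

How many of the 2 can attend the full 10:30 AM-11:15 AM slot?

nobody can make the full 10:30-11:15 slot — that's 0.

0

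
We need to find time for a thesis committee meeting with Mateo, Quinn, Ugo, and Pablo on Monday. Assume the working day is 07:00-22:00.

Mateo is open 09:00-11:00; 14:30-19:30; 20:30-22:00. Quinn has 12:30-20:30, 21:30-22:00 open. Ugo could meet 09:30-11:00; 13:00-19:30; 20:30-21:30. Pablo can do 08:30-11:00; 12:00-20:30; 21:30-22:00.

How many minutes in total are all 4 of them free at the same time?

Mateo ∩ Quinn: 14:30-19:30, 21:30-22:00.
Mateo ∩ Quinn ∩ Ugo: 14:30-19:30.
Mateo ∩ Quinn ∩ Ugo ∩ Pablo: 14:30-19:30.
That's a single block of 300 minutes.

300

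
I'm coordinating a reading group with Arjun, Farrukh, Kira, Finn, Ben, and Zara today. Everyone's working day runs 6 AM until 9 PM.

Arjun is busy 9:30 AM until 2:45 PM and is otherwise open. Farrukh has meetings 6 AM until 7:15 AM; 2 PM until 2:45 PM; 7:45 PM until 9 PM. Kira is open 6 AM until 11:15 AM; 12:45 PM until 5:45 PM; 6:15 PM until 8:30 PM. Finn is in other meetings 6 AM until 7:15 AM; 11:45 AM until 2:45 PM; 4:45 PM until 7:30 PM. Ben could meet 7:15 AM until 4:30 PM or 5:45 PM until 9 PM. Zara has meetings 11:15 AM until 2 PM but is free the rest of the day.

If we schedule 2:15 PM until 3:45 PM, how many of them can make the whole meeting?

Arjun free: 06:00-09:30, 14:45-21:00 (invert busy blocks within the working day).
Farrukh free: 07:15-14:00, 14:45-19:45 (invert busy blocks within the working day).
Kira free: 06:00-11:15, 12:45-17:45, 18:15-20:30.
Finn free: 07:15-11:45, 14:45-16:45, 19:30-21:00 (invert busy blocks within the working day).
Ben free: 07:15-16:30, 17:45-21:00.
Zara free: 06:00-11:15, 14:00-21:00 (invert busy blocks within the working day).
Kira, Ben, and Zara can make the full 14:15-15:45 slot — that's 3.

3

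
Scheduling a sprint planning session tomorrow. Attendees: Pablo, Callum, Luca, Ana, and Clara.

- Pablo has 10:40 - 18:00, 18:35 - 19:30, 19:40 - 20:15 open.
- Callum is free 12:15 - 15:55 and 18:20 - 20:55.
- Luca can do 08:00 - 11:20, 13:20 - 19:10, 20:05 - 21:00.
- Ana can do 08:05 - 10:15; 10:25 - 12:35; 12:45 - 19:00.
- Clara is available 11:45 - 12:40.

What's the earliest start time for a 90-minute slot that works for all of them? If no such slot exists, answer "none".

Pablo ∩ Callum: 12:15-15:55, 18:35-19:30, 19:40-20:15.
Pablo ∩ Callum ∩ Luca: 13:20-15:55, 18:35-19:10, 20:05-20:15.
Pablo ∩ Callum ∩ Luca ∩ Ana: 13:20-15:55, 18:35-19:00.
Pablo ∩ Callum ∩ Luca ∩ Ana ∩ Clara: ∅.
There is no time when everyone is free.
No common window is at least 90 minutes long.

none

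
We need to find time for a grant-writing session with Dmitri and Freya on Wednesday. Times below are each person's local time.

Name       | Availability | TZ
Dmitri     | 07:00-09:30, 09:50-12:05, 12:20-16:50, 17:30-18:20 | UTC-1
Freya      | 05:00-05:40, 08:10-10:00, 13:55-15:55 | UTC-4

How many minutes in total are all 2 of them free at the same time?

185

Dmitri in UTC: 08:00-10:30, 10:50-13:05, 13:20-17:50, 18:30-19:20 (add 1h to convert from UTC-1).
Freya in UTC: 09:00-09:40, 12:10-14:00, 17:55-19:55 (add 4h to convert from UTC-4).
Dmitri ∩ Freya: 09:00-09:40, 12:10-13:05, 13:20-14:00, 18:30-19:20.
So the common availability across everyone is 09:00-09:40, 12:10-13:05, 13:20-14:00, 18:30-19:20.
Summing the common windows: 40 + 55 + 40 + 50 = 185 minutes.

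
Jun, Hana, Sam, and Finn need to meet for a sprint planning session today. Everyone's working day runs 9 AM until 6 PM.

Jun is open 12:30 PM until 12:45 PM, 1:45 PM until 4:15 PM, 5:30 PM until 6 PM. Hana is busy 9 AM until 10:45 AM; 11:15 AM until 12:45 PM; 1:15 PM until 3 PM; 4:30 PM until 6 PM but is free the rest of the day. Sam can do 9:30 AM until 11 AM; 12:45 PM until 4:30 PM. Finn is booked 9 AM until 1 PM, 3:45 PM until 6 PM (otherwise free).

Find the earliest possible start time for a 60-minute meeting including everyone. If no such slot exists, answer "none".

Jun free: 12:30-12:45, 13:45-16:15, 17:30-18:00.
Hana free: 10:45-11:15, 12:45-13:15, 15:00-16:30 (invert busy blocks within the working day).
Sam free: 09:30-11:00, 12:45-16:30.
Finn free: 13:00-15:45 (invert busy blocks within the working day).
Jun ∩ Hana: 15:00-16:15.
Jun ∩ Hana ∩ Sam: 15:00-16:15.
Jun ∩ Hana ∩ Sam ∩ Finn: 15:00-15:45.
No common window is at least 60 minutes long.

none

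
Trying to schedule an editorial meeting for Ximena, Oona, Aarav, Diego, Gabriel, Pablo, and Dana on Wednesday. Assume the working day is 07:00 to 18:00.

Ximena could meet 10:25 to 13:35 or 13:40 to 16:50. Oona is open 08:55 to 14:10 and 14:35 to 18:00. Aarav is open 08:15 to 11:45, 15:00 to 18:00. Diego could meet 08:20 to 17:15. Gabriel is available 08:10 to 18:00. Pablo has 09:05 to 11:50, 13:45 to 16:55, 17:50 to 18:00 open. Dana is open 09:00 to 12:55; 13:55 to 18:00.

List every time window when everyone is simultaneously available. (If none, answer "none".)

Ximena ∩ Oona: 10:25-13:35, 13:40-14:10, 14:35-16:50.
Ximena ∩ Oona ∩ Aarav: 10:25-11:45, 15:00-16:50.
Ximena ∩ Oona ∩ Aarav ∩ Diego: 10:25-11:45, 15:00-16:50.
Ximena ∩ Oona ∩ Aarav ∩ Diego ∩ Gabriel: 10:25-11:45, 15:00-16:50.
Ximena ∩ Oona ∩ Aarav ∩ Diego ∩ Gabriel ∩ Pablo: 10:25-11:45, 15:00-16:50.
Ximena ∩ Oona ∩ Aarav ∩ Diego ∩ Gabriel ∩ Pablo ∩ Dana: 10:25-11:45, 15:00-16:50.
So the common availability across everyone is 10:25-11:45, 15:00-16:50.

10:25-11:45, 15:00-16:50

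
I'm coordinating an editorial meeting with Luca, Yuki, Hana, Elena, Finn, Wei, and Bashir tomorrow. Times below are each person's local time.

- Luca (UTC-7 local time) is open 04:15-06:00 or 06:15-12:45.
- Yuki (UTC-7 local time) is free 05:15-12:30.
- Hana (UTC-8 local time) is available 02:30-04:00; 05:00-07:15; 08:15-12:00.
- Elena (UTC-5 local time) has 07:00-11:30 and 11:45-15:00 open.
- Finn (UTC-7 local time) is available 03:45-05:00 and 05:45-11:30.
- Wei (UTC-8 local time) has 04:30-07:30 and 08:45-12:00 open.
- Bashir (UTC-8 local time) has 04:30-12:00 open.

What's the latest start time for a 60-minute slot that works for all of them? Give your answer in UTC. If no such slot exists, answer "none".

Luca in UTC: 11:15-13:00, 13:15-19:45 (add 7h to convert from UTC-7).
Yuki in UTC: 12:15-19:30 (add 7h to convert from UTC-7).
Hana in UTC: 10:30-12:00, 13:00-15:15, 16:15-20:00 (add 8h to convert from UTC-8).
Elena in UTC: 12:00-16:30, 16:45-20:00 (add 5h to convert from UTC-5).
Finn in UTC: 10:45-12:00, 12:45-18:30 (add 7h to convert from UTC-7).
Wei in UTC: 12:30-15:30, 16:45-20:00 (add 8h to convert from UTC-8).
Bashir in UTC: 12:30-20:00 (add 8h to convert from UTC-8).
Luca ∩ Yuki: 12:15-13:00, 13:15-19:30.
Luca ∩ Yuki ∩ Hana: 13:15-15:15, 16:15-19:30.
Luca ∩ Yuki ∩ Hana ∩ Elena: 13:15-15:15, 16:15-16:30, 16:45-19:30.
Luca ∩ Yuki ∩ Hana ∩ Elena ∩ Finn: 13:15-15:15, 16:15-16:30, 16:45-18:30.
Luca ∩ Yuki ∩ Hana ∩ Elena ∩ Finn ∩ Wei: 13:15-15:15, 16:45-18:30.
Luca ∩ Yuki ∩ Hana ∩ Elena ∩ Finn ∩ Wei ∩ Bashir: 13:15-15:15, 16:45-18:30.
The last common window of at least 60 minutes is 16:45-18:30; a 60-minute meeting can start as late as 17:30 and still end by 18:30.

17:30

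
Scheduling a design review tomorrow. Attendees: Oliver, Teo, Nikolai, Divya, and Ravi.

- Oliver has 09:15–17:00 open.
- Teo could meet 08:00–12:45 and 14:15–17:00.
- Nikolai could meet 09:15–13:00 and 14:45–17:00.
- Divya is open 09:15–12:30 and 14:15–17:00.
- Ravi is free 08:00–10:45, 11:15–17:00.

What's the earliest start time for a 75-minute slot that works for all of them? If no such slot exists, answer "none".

Oliver ∩ Teo: 09:15-12:45, 14:15-17:00.
Oliver ∩ Teo ∩ Nikolai: 09:15-12:45, 14:45-17:00.
Oliver ∩ Teo ∩ Nikolai ∩ Divya: 09:15-12:30, 14:45-17:00.
Oliver ∩ Teo ∩ Nikolai ∩ Divya ∩ Ravi: 09:15-10:45, 11:15-12:30, 14:45-17:00.
Those are the intersection windows.
The first common window of at least 75 minutes is 09:15-10:45, so the earliest start is 09:15.

09:15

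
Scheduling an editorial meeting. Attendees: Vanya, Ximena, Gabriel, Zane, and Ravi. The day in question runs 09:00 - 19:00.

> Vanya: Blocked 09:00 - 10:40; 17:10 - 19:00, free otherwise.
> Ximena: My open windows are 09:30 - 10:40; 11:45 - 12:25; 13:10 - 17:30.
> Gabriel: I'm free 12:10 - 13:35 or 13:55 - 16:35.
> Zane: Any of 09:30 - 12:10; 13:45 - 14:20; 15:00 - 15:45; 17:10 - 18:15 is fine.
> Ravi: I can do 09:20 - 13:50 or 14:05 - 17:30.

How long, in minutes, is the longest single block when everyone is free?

45

Vanya free: 10:40-17:10 (invert busy blocks within the working day).
Ximena free: 09:30-10:40, 11:45-12:25, 13:10-17:30.
Gabriel free: 12:10-13:35, 13:55-16:35.
Zane free: 09:30-12:10, 13:45-14:20, 15:00-15:45, 17:10-18:15.
Ravi free: 09:20-13:50, 14:05-17:30.
Vanya ∩ Ximena: 11:45-12:25, 13:10-17:10.
Vanya ∩ Ximena ∩ Gabriel: 12:10-12:25, 13:10-13:35, 13:55-16:35.
Vanya ∩ Ximena ∩ Gabriel ∩ Zane: 13:55-14:20, 15:00-15:45.
Vanya ∩ Ximena ∩ Gabriel ∩ Zane ∩ Ravi: 14:05-14:20, 15:00-15:45.
The longest is 15:00-15:45 at 45 minutes.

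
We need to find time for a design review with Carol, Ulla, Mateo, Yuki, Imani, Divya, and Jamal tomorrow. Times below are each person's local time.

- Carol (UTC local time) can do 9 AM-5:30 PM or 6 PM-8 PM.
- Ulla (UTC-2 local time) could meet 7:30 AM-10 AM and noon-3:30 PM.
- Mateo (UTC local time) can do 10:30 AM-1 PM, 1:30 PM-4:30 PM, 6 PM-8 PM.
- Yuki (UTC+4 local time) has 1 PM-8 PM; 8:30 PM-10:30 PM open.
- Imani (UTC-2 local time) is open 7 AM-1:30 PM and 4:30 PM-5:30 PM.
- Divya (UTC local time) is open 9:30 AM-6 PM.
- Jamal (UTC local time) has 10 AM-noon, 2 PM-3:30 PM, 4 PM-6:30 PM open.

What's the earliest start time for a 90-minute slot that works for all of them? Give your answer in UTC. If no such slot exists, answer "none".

Carol in UTC: 09:00-17:30, 18:00-20:00.
Ulla in UTC: 09:30-12:00, 14:00-17:30 (add 2h to convert from UTC-2).
Mateo in UTC: 10:30-13:00, 13:30-16:30, 18:00-20:00.
Yuki in UTC: 09:00-16:00, 16:30-18:30 (subtract 4h to convert from UTC+4).
Imani in UTC: 09:00-15:30, 18:30-19:30 (add 2h to convert from UTC-2).
Divya in UTC: 09:30-18:00.
Jamal in UTC: 10:00-12:00, 14:00-15:30, 16:00-18:30.
Carol ∩ Ulla: 09:30-12:00, 14:00-17:30.
Carol ∩ Ulla ∩ Mateo: 10:30-12:00, 14:00-16:30.
Carol ∩ Ulla ∩ Mateo ∩ Yuki: 10:30-12:00, 14:00-16:00.
Carol ∩ Ulla ∩ Mateo ∩ Yuki ∩ Imani: 10:30-12:00, 14:00-15:30.
Carol ∩ Ulla ∩ Mateo ∩ Yuki ∩ Imani ∩ Divya: 10:30-12:00, 14:00-15:30.
Carol ∩ Ulla ∩ Mateo ∩ Yuki ∩ Imani ∩ Divya ∩ Jamal: 10:30-12:00, 14:00-15:30.
The first common window of at least 90 minutes is 10:30-12:00, so the earliest start is 10:30.

10:30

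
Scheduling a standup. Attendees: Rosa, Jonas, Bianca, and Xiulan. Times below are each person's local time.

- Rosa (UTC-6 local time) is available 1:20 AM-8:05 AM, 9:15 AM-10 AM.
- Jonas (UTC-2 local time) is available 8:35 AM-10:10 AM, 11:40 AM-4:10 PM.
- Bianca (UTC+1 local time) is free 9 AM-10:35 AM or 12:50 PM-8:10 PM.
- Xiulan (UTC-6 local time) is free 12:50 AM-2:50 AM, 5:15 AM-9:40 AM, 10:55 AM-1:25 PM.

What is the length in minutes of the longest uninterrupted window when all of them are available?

Rosa in UTC: 07:20-14:05, 15:15-16:00 (add 6h to convert from UTC-6).
Jonas in UTC: 10:35-12:10, 13:40-18:10 (add 2h to convert from UTC-2).
Bianca in UTC: 08:00-09:35, 11:50-19:10 (subtract 1h to convert from UTC+1).
Xiulan in UTC: 06:50-08:50, 11:15-15:40, 16:55-19:25 (add 6h to convert from UTC-6).
Rosa ∩ Jonas: 10:35-12:10, 13:40-14:05, 15:15-16:00.
Rosa ∩ Jonas ∩ Bianca: 11:50-12:10, 13:40-14:05, 15:15-16:00.
Rosa ∩ Jonas ∩ Bianca ∩ Xiulan: 11:50-12:10, 13:40-14:05, 15:15-15:40.
The longest is 13:40-14:05 at 25 minutes.

25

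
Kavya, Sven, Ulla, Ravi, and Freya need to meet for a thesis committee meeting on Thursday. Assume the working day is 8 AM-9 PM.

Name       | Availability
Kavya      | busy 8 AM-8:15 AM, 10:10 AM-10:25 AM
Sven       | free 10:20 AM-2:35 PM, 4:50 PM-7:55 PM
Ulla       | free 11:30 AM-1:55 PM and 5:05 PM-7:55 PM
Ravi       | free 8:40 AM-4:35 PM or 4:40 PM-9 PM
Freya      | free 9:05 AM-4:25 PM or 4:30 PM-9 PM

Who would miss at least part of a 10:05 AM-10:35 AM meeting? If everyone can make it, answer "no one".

Kavya, Sven, Ulla

Kavya free: 08:15-10:10, 10:25-21:00 (invert busy blocks within the working day).
Sven free: 10:20-14:35, 16:50-19:55.
Ulla free: 11:30-13:55, 17:05-19:55.
Ravi free: 08:40-16:35, 16:40-21:00.
Freya free: 09:05-16:25, 16:30-21:00.
Kavya: not fully free for 10:05-10:35. Sven: not fully free for 10:05-10:35. Ulla: not fully free for 10:05-10:35. Ravi: free for 10:05-10:35. Freya: free for 10:05-10:35.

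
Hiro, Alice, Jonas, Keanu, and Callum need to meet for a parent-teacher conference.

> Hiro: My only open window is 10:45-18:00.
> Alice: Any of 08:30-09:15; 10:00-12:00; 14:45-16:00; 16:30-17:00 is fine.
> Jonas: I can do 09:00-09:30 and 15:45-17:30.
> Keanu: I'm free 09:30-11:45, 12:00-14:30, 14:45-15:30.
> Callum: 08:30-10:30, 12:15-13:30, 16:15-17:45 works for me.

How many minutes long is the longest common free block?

Hiro ∩ Alice: 10:45-12:00, 14:45-16:00, 16:30-17:00.
Hiro ∩ Alice ∩ Jonas: 15:45-16:00, 16:30-17:00.
Hiro ∩ Alice ∩ Jonas ∩ Keanu: ∅.
Hiro ∩ Alice ∩ Jonas ∩ Keanu ∩ Callum: ∅.
There is no time when everyone is free.
No common window exists, so the longest block is 0 minutes.

0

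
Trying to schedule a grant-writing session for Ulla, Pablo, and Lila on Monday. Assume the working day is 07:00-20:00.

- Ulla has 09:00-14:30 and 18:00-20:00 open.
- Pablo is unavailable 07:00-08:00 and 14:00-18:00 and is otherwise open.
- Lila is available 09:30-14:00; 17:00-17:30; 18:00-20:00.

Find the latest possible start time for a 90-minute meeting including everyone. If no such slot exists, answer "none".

Ulla free: 09:00-14:30, 18:00-20:00.
Pablo free: 08:00-14:00, 18:00-20:00 (invert busy blocks within the working day).
Lila free: 09:30-14:00, 17:00-17:30, 18:00-20:00.
Ulla ∩ Pablo: 09:00-14:00, 18:00-20:00.
Ulla ∩ Pablo ∩ Lila: 09:30-14:00, 18:00-20:00.
The last common window of at least 90 minutes is 18:00-20:00; a 90-minute meeting can start as late as 18:30 and still end by 20:00.

18:30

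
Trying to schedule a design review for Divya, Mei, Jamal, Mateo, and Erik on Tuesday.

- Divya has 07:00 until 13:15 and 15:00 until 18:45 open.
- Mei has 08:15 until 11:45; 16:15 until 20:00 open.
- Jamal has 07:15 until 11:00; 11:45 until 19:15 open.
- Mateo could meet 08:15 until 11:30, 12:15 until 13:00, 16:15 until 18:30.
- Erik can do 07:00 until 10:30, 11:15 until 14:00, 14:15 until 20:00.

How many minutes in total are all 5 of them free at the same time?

Divya ∩ Mei: 08:15-11:45, 16:15-18:45.
Divya ∩ Mei ∩ Jamal: 08:15-11:00, 16:15-18:45.
Divya ∩ Mei ∩ Jamal ∩ Mateo: 08:15-11:00, 16:15-18:30.
Divya ∩ Mei ∩ Jamal ∩ Mateo ∩ Erik: 08:15-10:30, 16:15-18:30.
Summing the common windows: 135 + 135 = 270 minutes.

270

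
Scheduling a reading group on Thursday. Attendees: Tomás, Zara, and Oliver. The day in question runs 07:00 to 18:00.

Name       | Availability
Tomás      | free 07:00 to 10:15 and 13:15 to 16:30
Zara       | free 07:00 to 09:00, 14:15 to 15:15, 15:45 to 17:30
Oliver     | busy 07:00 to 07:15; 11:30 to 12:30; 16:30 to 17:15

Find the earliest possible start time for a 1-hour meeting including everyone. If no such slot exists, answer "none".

Tomás free: 07:00-10:15, 13:15-16:30.
Zara free: 07:00-09:00, 14:15-15:15, 15:45-17:30.
Oliver free: 07:15-11:30, 12:30-16:30, 17:15-18:00 (invert busy blocks within the working day).
Tomás ∩ Zara: 07:00-09:00, 14:15-15:15, 15:45-16:30.
Tomás ∩ Zara ∩ Oliver: 07:15-09:00, 14:15-15:15, 15:45-16:30.
Those are the intersection windows.
The first common window of at least 60 minutes is 07:15-09:00, so the earliest start is 07:15.

07:15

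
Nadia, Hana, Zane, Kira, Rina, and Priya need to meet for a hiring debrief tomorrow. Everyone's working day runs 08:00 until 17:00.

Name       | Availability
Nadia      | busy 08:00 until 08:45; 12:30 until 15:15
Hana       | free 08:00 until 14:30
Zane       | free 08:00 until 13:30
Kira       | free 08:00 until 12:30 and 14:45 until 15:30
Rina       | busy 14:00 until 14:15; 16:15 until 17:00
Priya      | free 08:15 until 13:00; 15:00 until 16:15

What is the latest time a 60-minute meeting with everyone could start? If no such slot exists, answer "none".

Nadia free: 08:45-12:30, 15:15-17:00 (invert busy blocks within the working day).
Hana free: 08:00-14:30.
Zane free: 08:00-13:30.
Kira free: 08:00-12:30, 14:45-15:30.
Rina free: 08:00-14:00, 14:15-16:15 (invert busy blocks within the working day).
Priya free: 08:15-13:00, 15:00-16:15.
Nadia ∩ Hana: 08:45-12:30.
Nadia ∩ Hana ∩ Zane: 08:45-12:30.
Nadia ∩ Hana ∩ Zane ∩ Kira: 08:45-12:30.
Nadia ∩ Hana ∩ Zane ∩ Kira ∩ Rina: 08:45-12:30.
Nadia ∩ Hana ∩ Zane ∩ Kira ∩ Rina ∩ Priya: 08:45-12:30.
The last common window of at least 60 minutes is 08:45-12:30; a 60-minute meeting can start as late as 11:30 and still end by 12:30.

11:30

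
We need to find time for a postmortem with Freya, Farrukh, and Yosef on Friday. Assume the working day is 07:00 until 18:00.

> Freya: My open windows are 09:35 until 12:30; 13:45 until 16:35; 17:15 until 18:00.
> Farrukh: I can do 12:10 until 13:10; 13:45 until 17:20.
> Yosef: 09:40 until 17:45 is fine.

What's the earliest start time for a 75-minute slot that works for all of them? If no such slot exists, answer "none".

Freya ∩ Farrukh: 12:10-12:30, 13:45-16:35, 17:15-17:20.
Freya ∩ Farrukh ∩ Yosef: 12:10-12:30, 13:45-16:35, 17:15-17:20.
The first common window of at least 75 minutes is 13:45-16:35, so the earliest start is 13:45.

13:45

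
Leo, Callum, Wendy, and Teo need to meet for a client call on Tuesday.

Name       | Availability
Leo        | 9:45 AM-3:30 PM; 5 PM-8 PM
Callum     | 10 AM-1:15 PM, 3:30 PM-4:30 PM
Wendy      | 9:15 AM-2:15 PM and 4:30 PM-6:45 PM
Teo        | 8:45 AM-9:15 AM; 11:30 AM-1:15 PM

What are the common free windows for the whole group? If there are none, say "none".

11:30-13:15

Leo ∩ Callum: 10:00-13:15.
Leo ∩ Callum ∩ Wendy: 10:00-13:15.
Leo ∩ Callum ∩ Wendy ∩ Teo: 11:30-13:15.
Those are the intersection windows.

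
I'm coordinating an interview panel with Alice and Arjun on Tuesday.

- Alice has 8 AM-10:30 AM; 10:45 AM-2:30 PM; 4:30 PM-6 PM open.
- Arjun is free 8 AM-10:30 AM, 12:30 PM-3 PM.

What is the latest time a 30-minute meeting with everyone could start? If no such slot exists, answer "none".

14:00

Alice ∩ Arjun: 08:00-10:30, 12:30-14:30.
Those are the intersection windows.
The last common window of at least 30 minutes is 12:30-14:30; a 30-minute meeting can start as late as 14:00 and still end by 14:30.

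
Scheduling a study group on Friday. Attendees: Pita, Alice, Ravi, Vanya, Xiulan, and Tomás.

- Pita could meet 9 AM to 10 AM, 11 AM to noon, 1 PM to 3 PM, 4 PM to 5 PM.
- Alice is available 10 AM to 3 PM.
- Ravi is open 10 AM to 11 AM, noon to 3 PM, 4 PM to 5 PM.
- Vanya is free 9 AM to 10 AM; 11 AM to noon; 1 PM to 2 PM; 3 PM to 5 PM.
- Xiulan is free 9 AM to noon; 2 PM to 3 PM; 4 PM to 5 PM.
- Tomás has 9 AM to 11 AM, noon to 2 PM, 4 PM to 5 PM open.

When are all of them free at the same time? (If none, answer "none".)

none

Pita ∩ Alice: 11:00-12:00, 13:00-15:00.
Pita ∩ Alice ∩ Ravi: 13:00-15:00.
Pita ∩ Alice ∩ Ravi ∩ Vanya: 13:00-14:00.
Pita ∩ Alice ∩ Ravi ∩ Vanya ∩ Xiulan: ∅.
Pita ∩ Alice ∩ Ravi ∩ Vanya ∩ Xiulan ∩ Tomás: ∅.
There is no time when everyone is free.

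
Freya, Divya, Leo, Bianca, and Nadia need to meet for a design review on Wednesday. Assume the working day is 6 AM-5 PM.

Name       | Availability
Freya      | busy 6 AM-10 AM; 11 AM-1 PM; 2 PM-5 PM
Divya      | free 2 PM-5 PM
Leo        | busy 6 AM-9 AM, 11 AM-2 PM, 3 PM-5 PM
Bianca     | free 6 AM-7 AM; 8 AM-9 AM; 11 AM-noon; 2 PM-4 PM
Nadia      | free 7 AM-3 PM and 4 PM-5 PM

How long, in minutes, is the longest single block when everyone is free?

0

Freya free: 10:00-11:00, 13:00-14:00 (invert busy blocks within the working day).
Divya free: 14:00-17:00.
Leo free: 09:00-11:00, 14:00-15:00 (invert busy blocks within the working day).
Bianca free: 06:00-07:00, 08:00-09:00, 11:00-12:00, 14:00-16:00.
Nadia free: 07:00-15:00, 16:00-17:00.
Freya ∩ Divya: ∅.
Freya ∩ Divya ∩ Leo: ∅.
Freya ∩ Divya ∩ Leo ∩ Bianca: ∅.
Freya ∩ Divya ∩ Leo ∩ Bianca ∩ Nadia: ∅.
There is no time when everyone is free.
No common window exists, so the longest block is 0 minutes.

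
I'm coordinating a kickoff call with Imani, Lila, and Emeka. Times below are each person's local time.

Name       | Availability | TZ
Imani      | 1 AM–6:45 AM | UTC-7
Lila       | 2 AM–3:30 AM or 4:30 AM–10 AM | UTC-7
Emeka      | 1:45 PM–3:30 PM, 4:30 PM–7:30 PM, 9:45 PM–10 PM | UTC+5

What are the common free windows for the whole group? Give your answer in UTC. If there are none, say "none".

Imani in UTC: 08:00-13:45 (add 7h to convert from UTC-7).
Lila in UTC: 09:00-10:30, 11:30-17:00 (add 7h to convert from UTC-7).
Emeka in UTC: 08:45-10:30, 11:30-14:30, 16:45-17:00 (subtract 5h to convert from UTC+5).
Imani ∩ Lila: 09:00-10:30, 11:30-13:45.
Imani ∩ Lila ∩ Emeka: 09:00-10:30, 11:30-13:45.

09:00-10:30, 11:30-13:45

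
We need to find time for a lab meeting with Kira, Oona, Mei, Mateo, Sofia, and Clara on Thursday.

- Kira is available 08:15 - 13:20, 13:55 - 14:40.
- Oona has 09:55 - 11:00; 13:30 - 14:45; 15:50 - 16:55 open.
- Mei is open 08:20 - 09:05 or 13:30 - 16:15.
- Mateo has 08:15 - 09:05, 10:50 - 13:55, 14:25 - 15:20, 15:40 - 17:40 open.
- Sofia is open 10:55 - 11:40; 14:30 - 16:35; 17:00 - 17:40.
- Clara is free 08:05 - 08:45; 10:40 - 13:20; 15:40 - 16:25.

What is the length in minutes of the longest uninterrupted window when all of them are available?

Kira ∩ Oona: 09:55-11:00, 13:55-14:40.
Kira ∩ Oona ∩ Mei: 13:55-14:40.
Kira ∩ Oona ∩ Mei ∩ Mateo: 14:25-14:40.
Kira ∩ Oona ∩ Mei ∩ Mateo ∩ Sofia: 14:30-14:40.
Kira ∩ Oona ∩ Mei ∩ Mateo ∩ Sofia ∩ Clara: ∅.
There is no time when everyone is free.
No common window exists, so the longest block is 0 minutes.

0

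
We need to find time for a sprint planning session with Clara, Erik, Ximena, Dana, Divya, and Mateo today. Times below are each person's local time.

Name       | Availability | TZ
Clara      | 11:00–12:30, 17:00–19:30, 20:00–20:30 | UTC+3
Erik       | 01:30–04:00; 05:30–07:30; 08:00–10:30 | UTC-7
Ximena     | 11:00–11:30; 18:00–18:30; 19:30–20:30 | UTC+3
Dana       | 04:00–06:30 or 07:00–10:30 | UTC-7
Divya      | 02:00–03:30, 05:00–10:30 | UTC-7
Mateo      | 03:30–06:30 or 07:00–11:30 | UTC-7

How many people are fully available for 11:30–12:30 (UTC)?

Clara in UTC: 08:00-09:30, 14:00-16:30, 17:00-17:30 (subtract 3h to convert from UTC+3).
Erik in UTC: 08:30-11:00, 12:30-14:30, 15:00-17:30 (add 7h to convert from UTC-7).
Ximena in UTC: 08:00-08:30, 15:00-15:30, 16:30-17:30 (subtract 3h to convert from UTC+3).
Dana in UTC: 11:00-13:30, 14:00-17:30 (add 7h to convert from UTC-7).
Divya in UTC: 09:00-10:30, 12:00-17:30 (add 7h to convert from UTC-7).
Mateo in UTC: 10:30-13:30, 14:00-18:30 (add 7h to convert from UTC-7).
Dana and Mateo can make the full 11:30-12:30 slot — that's 2.

2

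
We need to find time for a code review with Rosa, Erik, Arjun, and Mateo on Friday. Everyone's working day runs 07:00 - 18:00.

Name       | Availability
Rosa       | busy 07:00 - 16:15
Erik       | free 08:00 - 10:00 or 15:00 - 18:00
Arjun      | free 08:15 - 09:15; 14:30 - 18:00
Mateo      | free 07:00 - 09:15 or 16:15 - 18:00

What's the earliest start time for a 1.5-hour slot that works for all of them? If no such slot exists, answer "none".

Rosa free: 16:15-18:00 (invert busy blocks within the working day).
Erik free: 08:00-10:00, 15:00-18:00.
Arjun free: 08:15-09:15, 14:30-18:00.
Mateo free: 07:00-09:15, 16:15-18:00.
Rosa ∩ Erik: 16:15-18:00.
Rosa ∩ Erik ∩ Arjun: 16:15-18:00.
Rosa ∩ Erik ∩ Arjun ∩ Mateo: 16:15-18:00.
The first common window of at least 90 minutes is 16:15-18:00, so the earliest start is 16:15.

16:15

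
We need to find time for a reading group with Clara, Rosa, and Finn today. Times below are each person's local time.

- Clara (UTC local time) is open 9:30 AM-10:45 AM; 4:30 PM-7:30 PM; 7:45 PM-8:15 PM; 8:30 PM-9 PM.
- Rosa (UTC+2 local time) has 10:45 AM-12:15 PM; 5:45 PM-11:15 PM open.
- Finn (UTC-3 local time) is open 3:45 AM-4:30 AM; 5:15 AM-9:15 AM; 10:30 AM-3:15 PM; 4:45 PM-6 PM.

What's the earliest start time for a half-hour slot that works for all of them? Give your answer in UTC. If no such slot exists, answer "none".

09:30

Clara in UTC: 09:30-10:45, 16:30-19:30, 19:45-20:15, 20:30-21:00.
Rosa in UTC: 08:45-10:15, 15:45-21:15 (subtract 2h to convert from UTC+2).
Finn in UTC: 06:45-07:30, 08:15-12:15, 13:30-18:15, 19:45-21:00 (add 3h to convert from UTC-3).
Clara ∩ Rosa: 09:30-10:15, 16:30-19:30, 19:45-20:15, 20:30-21:00.
Clara ∩ Rosa ∩ Finn: 09:30-10:15, 16:30-18:15, 19:45-20:15, 20:30-21:00.
Those are the intersection windows.
The first common window of at least 30 minutes is 09:30-10:15, so the earliest start is 09:30.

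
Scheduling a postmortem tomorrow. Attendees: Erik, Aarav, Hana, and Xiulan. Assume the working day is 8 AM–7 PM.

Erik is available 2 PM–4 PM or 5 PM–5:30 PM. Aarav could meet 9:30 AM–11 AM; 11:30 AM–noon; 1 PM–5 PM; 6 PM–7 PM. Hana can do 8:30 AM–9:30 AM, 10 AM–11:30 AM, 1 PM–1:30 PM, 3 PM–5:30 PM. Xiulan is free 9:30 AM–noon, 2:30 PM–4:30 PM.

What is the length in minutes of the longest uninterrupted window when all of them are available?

Erik ∩ Aarav: 14:00-16:00.
Erik ∩ Aarav ∩ Hana: 15:00-16:00.
Erik ∩ Aarav ∩ Hana ∩ Xiulan: 15:00-16:00.
The longest is 15:00-16:00 at 60 minutes.

60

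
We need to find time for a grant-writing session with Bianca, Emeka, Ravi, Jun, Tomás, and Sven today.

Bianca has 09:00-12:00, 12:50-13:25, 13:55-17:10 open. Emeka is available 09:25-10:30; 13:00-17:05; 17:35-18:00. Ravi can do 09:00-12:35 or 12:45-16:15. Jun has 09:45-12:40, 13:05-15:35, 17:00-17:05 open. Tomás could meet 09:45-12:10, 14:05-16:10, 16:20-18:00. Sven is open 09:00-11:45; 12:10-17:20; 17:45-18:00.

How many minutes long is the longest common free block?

90

Bianca ∩ Emeka: 09:25-10:30, 13:00-13:25, 13:55-17:05.
Bianca ∩ Emeka ∩ Ravi: 09:25-10:30, 13:00-13:25, 13:55-16:15.
Bianca ∩ Emeka ∩ Ravi ∩ Jun: 09:45-10:30, 13:05-13:25, 13:55-15:35.
Bianca ∩ Emeka ∩ Ravi ∩ Jun ∩ Tomás: 09:45-10:30, 14:05-15:35.
Bianca ∩ Emeka ∩ Ravi ∩ Jun ∩ Tomás ∩ Sven: 09:45-10:30, 14:05-15:35.
The longest is 14:05-15:35 at 90 minutes.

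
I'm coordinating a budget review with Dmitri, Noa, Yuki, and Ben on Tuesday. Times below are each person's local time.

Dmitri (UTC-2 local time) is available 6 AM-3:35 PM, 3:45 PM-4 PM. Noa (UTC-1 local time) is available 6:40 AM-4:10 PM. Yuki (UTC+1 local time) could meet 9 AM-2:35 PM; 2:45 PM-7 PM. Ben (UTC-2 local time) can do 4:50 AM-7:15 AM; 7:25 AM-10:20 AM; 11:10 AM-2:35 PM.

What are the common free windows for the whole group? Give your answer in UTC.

08:00-09:15, 09:25-12:20, 13:10-13:35, 13:45-16:35

Dmitri in UTC: 08:00-17:35, 17:45-18:00 (add 2h to convert from UTC-2).
Noa in UTC: 07:40-17:10 (add 1h to convert from UTC-1).
Yuki in UTC: 08:00-13:35, 13:45-18:00 (subtract 1h to convert from UTC+1).
Ben in UTC: 06:50-09:15, 09:25-12:20, 13:10-16:35 (add 2h to convert from UTC-2).
Dmitri ∩ Noa: 08:00-17:10.
Dmitri ∩ Noa ∩ Yuki: 08:00-13:35, 13:45-17:10.
Dmitri ∩ Noa ∩ Yuki ∩ Ben: 08:00-09:15, 09:25-12:20, 13:10-13:35, 13:45-16:35.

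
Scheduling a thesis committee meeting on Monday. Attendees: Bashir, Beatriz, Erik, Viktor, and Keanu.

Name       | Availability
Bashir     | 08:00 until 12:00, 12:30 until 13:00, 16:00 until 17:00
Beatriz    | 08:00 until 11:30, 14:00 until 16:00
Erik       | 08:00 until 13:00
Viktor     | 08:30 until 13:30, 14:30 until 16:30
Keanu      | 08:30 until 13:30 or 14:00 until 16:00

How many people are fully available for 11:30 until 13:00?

3

Erik, Viktor, and Keanu can make the full 11:30-13:00 slot — that's 3.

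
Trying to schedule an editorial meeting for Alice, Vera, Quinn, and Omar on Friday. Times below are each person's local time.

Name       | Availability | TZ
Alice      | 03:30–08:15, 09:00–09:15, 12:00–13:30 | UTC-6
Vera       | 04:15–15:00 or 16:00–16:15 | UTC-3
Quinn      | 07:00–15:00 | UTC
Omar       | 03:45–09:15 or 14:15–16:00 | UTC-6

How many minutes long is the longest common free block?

Alice in UTC: 09:30-14:15, 15:00-15:15, 18:00-19:30 (add 6h to convert from UTC-6).
Vera in UTC: 07:15-18:00, 19:00-19:15 (add 3h to convert from UTC-3).
Quinn in UTC: 07:00-15:00.
Omar in UTC: 09:45-15:15, 20:15-22:00 (add 6h to convert from UTC-6).
Alice ∩ Vera: 09:30-14:15, 15:00-15:15, 19:00-19:15.
Alice ∩ Vera ∩ Quinn: 09:30-14:15.
Alice ∩ Vera ∩ Quinn ∩ Omar: 09:45-14:15.
The longest is 09:45-14:15 at 270 minutes.

270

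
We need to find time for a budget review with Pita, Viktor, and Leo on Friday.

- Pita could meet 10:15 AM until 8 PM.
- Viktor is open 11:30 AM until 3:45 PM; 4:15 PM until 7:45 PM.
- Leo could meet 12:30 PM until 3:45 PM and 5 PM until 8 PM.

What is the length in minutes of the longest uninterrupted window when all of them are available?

Pita ∩ Viktor: 11:30-15:45, 16:15-19:45.
Pita ∩ Viktor ∩ Leo: 12:30-15:45, 17:00-19:45.
Those are the intersection windows.
The longest is 12:30-15:45 at 195 minutes.

195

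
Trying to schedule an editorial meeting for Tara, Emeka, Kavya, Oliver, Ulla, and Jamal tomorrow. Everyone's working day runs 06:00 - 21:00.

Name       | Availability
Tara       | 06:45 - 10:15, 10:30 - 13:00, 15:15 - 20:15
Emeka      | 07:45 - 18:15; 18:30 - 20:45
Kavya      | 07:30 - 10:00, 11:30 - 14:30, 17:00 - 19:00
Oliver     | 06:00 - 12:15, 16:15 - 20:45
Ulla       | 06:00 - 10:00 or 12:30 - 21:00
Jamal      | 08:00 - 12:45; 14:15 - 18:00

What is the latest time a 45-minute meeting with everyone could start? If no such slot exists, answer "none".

Tara ∩ Emeka: 07:45-10:15, 10:30-13:00, 15:15-18:15, 18:30-20:15.
Tara ∩ Emeka ∩ Kavya: 07:45-10:00, 11:30-13:00, 17:00-18:15, 18:30-19:00.
Tara ∩ Emeka ∩ Kavya ∩ Oliver: 07:45-10:00, 11:30-12:15, 17:00-18:15, 18:30-19:00.
Tara ∩ Emeka ∩ Kavya ∩ Oliver ∩ Ulla: 07:45-10:00, 17:00-18:15, 18:30-19:00.
Tara ∩ Emeka ∩ Kavya ∩ Oliver ∩ Ulla ∩ Jamal: 08:00-10:00, 17:00-18:00.
The last common window of at least 45 minutes is 17:00-18:00; a 45-minute meeting can start as late as 17:15 and still end by 18:00.

17:15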